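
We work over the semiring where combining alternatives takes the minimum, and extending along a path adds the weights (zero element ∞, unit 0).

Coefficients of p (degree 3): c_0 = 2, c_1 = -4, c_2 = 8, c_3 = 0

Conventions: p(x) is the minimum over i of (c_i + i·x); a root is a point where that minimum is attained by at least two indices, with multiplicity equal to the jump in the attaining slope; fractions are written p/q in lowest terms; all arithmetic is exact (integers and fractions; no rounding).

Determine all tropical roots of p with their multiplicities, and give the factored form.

hull edge (i=0, c=2) to (i=1, c=-4): slope -6, span 1
hull edge (i=1, c=-4) to (i=3, c=0): slope 2, span 2
Factored form: p(x) = 0 ⊗ (x ⊕ (-2)) ⊗ (x ⊕ (-2)) ⊗ (x ⊕ 6)
Answer: roots = -2 (mult 2), 6 (mult 1)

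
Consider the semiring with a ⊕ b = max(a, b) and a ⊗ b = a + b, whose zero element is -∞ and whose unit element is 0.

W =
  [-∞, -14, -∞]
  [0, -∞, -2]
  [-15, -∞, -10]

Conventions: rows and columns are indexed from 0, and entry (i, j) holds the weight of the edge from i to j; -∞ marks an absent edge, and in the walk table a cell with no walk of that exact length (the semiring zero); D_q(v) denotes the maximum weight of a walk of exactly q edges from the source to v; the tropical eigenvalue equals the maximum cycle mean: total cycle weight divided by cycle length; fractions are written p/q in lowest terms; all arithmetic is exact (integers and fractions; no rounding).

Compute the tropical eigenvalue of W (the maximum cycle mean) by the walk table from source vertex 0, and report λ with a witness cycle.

q=0: [0, -∞, -∞]
q=1: [-∞, -14, -∞]
q=2: [-14, -∞, -16]
q=3: [-31, -28, -26]
Optimal cycle mean attained by: cycle 0->1->0, total (-14) + 0, length 2.
Answer: λ = -7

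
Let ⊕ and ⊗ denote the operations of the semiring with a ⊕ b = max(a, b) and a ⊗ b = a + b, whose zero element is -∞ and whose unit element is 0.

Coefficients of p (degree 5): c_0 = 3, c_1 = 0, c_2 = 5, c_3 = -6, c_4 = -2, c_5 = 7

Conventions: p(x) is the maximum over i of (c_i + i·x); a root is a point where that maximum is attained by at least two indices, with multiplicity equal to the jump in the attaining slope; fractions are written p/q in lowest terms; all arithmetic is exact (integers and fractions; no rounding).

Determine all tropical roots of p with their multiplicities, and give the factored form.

hull edge (i=0, c=3) to (i=2, c=5): slope 1, span 2
hull edge (i=2, c=5) to (i=5, c=7): slope 2/3, span 3
Factored form: p(x) = 7 ⊗ (x ⊕ (-1)) ⊗ (x ⊕ (-1)) ⊗ (x ⊕ (-2/3)) ⊗ (x ⊕ (-2/3)) ⊗ (x ⊕ (-2/3))
Answer: roots = -1 (mult 2), -2/3 (mult 3)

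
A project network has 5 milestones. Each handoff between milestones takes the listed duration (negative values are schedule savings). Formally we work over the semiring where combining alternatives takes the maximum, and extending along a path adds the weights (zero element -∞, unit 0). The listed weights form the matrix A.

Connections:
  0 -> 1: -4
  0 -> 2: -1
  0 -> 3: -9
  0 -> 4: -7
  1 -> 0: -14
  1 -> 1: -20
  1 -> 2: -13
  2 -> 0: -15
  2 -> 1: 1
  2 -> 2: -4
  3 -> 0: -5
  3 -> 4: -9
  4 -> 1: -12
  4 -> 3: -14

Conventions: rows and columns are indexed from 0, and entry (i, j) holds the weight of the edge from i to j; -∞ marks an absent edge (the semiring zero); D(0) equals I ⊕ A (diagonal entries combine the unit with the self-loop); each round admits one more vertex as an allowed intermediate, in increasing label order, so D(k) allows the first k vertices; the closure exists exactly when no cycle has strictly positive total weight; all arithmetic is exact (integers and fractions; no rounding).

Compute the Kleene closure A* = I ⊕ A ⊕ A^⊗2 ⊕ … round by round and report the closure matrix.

D(0):
  [0, -4, -1, -9, -7]
  [-14, 0, -13, -∞, -∞]
  [-15, 1, 0, -∞, -∞]
  [-5, -∞, -∞, 0, -9]
  [-∞, -12, -∞, -14, 0]
D(1):
  [0, -4, -1, -9, -7]
  [-14, 0, -13, -23, -21]
  [-15, 1, 0, -24, -22]
  [-5, -9, -6, 0, -9]
  [-∞, -12, -∞, -14, 0]
D(2):
  [0, -4, -1, -9, -7]
  [-14, 0, -13, -23, -21]
  [-13, 1, 0, -22, -20]
  [-5, -9, -6, 0, -9]
  [-26, -12, -25, -14, 0]
D(3):
  [0, 0, -1, -9, -7]
  [-14, 0, -13, -23, -21]
  [-13, 1, 0, -22, -20]
  [-5, -5, -6, 0, -9]
  [-26, -12, -25, -14, 0]
D(4):
  [0, 0, -1, -9, -7]
  [-14, 0, -13, -23, -21]
  [-13, 1, 0, -22, -20]
  [-5, -5, -6, 0, -9]
  [-19, -12, -20, -14, 0]
D(5):
  [0, 0, -1, -9, -7]
  [-14, 0, -13, -23, -21]
  [-13, 1, 0, -22, -20]
  [-5, -5, -6, 0, -9]
  [-19, -12, -20, -14, 0]
Answer: A* = [[0, 0, -1, -9, -7], [-14, 0, -13, -23, -21], [-13, 1, 0, -22, -20], [-5, -5, -6, 0, -9], [-19, -12, -20, -14, 0]]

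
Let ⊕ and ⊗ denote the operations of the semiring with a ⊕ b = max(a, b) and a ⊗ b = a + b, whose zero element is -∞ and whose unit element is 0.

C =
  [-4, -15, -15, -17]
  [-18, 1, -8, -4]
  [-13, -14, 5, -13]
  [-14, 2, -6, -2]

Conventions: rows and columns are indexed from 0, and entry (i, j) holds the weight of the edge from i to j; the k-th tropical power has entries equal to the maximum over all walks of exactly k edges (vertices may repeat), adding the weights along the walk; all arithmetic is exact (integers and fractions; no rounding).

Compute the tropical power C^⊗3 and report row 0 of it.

C^⊗2:
  [-8, -14, -10, -19]
  [-17, 2, -3, -3]
  [-8, -9, 10, -8]
  [-16, 3, -1, -2]
C^⊗3:
  [-12, -13, -5, -18]
  [-16, 3, 2, -2]
  [-3, -4, 15, -3]
  [-14, 4, 4, -1]
Answer: row 0 of C^⊗3 = [-12, -13, -5, -18]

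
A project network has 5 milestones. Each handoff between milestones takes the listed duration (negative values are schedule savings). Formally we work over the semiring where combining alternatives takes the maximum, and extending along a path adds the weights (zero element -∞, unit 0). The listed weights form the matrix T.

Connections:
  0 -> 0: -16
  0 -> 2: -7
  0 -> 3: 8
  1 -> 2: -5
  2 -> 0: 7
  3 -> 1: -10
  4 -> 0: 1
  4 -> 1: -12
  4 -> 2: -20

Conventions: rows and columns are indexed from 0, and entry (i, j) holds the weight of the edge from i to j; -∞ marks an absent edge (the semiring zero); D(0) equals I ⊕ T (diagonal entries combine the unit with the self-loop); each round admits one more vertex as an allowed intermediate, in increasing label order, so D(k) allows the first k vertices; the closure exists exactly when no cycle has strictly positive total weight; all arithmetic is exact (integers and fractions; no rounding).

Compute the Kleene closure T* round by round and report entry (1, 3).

D(0):
  [0, -∞, -7, 8, -∞]
  [-∞, 0, -5, -∞, -∞]
  [7, -∞, 0, -∞, -∞]
  [-∞, -10, -∞, 0, -∞]
  [1, -12, -20, -∞, 0]
D(1):
  [0, -∞, -7, 8, -∞]
  [-∞, 0, -5, -∞, -∞]
  [7, -∞, 0, 15, -∞]
  [-∞, -10, -∞, 0, -∞]
  [1, -12, -6, 9, 0]
D(2):
  [0, -∞, -7, 8, -∞]
  [-∞, 0, -5, -∞, -∞]
  [7, -∞, 0, 15, -∞]
  [-∞, -10, -15, 0, -∞]
  [1, -12, -6, 9, 0]
D(3):
  [0, -∞, -7, 8, -∞]
  [2, 0, -5, 10, -∞]
  [7, -∞, 0, 15, -∞]
  [-8, -10, -15, 0, -∞]
  [1, -12, -6, 9, 0]
D(4):
  [0, -2, -7, 8, -∞]
  [2, 0, -5, 10, -∞]
  [7, 5, 0, 15, -∞]
  [-8, -10, -15, 0, -∞]
  [1, -1, -6, 9, 0]
D(5):
  [0, -2, -7, 8, -∞]
  [2, 0, -5, 10, -∞]
  [7, 5, 0, 15, -∞]
  [-8, -10, -15, 0, -∞]
  [1, -1, -6, 9, 0]
Answer: T*[1][3] = 10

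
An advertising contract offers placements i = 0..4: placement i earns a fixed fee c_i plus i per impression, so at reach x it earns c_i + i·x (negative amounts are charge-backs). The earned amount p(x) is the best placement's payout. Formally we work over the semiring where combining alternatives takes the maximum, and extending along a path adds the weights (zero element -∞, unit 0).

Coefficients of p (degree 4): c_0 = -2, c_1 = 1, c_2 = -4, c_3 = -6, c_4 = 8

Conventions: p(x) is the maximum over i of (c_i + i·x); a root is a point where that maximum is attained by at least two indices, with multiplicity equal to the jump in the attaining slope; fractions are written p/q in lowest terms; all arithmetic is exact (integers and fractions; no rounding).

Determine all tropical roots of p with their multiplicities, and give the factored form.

hull edge (i=0, c=-2) to (i=1, c=1): slope 3, span 1
hull edge (i=1, c=1) to (i=4, c=8): slope 7/3, span 3
Factored form: p(x) = 8 ⊗ (x ⊕ (-3)) ⊗ (x ⊕ (-7/3)) ⊗ (x ⊕ (-7/3)) ⊗ (x ⊕ (-7/3))
Answer: roots = -3 (mult 1), -7/3 (mult 3)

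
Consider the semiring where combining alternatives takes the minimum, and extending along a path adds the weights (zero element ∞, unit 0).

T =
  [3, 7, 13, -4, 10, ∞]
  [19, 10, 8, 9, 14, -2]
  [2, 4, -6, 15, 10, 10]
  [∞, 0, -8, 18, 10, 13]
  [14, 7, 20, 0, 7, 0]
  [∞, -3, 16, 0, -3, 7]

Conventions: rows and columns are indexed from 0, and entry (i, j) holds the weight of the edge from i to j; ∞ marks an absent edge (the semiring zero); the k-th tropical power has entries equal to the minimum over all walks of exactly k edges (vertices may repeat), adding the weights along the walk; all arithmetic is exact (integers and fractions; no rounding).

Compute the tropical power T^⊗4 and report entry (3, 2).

T^⊗2:
  [6, -4, -12, -1, 6, 5]
  [10, -5, 1, -2, -5, 5]
  [-4, -2, -12, -2, 4, 2]
  [-6, -4, -14, 7, 2, -2]
  [17, -3, -8, 0, -3, 5]
  [11, 0, -8, -3, 4, -5]
T^⊗3:
  [-10, -8, -18, 2, -2, -6]
  [3, -2, -10, -5, 2, -7]
  [-10, -8, -18, -8, -2, -4]
  [-12, -10, -20, -10, -5, -6]
  [-6, -4, -14, -3, 2, -5]
  [-6, -8, -14, -5, -8, -2]
T^⊗4:
  [-16, -14, -24, -14, -9, -10]
  [-8, -10, -16, -7, -10, -4]
  [-16, -14, -24, -14, -8, -10]
  [-18, -16, -26, -16, -10, -12]
  [-12, -10, -20, -10, -8, -6]
  [-12, -10, -20, -10, -5, -10]
Key observation: the optimum is the walk 3->2->2->2->2, with weight (-8) + (-6) + (-6) + (-6) = -26.
Optimal value attained by: walk 3->2->2->2->2.
Answer: (T^⊗4)[3][2] = -26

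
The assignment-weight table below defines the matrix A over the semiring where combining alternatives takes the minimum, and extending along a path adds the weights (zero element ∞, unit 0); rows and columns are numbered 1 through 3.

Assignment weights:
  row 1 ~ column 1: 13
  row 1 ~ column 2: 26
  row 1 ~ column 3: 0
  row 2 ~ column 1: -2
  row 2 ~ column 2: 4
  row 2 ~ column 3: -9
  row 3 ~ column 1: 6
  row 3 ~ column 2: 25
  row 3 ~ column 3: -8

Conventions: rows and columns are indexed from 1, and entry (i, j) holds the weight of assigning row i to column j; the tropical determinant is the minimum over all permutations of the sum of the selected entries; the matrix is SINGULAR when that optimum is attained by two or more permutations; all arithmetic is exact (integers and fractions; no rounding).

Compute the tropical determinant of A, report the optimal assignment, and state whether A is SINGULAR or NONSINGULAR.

σ = (1, 2, 3): 13 + 4 + (-8) = 9
σ = (1, 3, 2): 13 + (-9) + 25 = 29
σ = (2, 1, 3): 26 + (-2) + (-8) = 16
σ = (2, 3, 1): 26 + (-9) + 6 = 23
σ = (3, 1, 2): 0 + (-2) + 25 = 23
σ = (3, 2, 1): 0 + 4 + 6 = 10
Optimal value attained by: σ = (1, 2, 3).
Answer: det⊕(A) = 9; verdict: NONSINGULAR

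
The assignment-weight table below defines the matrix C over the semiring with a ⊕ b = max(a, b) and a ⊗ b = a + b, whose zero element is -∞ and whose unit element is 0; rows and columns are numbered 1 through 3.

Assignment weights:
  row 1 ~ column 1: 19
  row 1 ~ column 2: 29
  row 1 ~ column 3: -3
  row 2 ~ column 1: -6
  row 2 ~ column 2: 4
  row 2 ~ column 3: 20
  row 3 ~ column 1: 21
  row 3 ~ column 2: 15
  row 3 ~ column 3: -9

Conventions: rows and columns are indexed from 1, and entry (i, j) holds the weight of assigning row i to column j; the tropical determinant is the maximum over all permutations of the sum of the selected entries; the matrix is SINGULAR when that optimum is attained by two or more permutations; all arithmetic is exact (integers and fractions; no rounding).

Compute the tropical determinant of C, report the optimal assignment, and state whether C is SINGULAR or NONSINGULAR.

σ = (1, 2, 3): 19 + 4 + (-9) = 14
σ = (1, 3, 2): 19 + 20 + 15 = 54
σ = (2, 1, 3): 29 + (-6) + (-9) = 14
σ = (2, 3, 1): 29 + 20 + 21 = 70
σ = (3, 1, 2): (-3) + (-6) + 15 = 6
σ = (3, 2, 1): (-3) + 4 + 21 = 22
Optimal value attained by: σ = (2, 3, 1).
Answer: det⊕(C) = 70; verdict: NONSINGULAR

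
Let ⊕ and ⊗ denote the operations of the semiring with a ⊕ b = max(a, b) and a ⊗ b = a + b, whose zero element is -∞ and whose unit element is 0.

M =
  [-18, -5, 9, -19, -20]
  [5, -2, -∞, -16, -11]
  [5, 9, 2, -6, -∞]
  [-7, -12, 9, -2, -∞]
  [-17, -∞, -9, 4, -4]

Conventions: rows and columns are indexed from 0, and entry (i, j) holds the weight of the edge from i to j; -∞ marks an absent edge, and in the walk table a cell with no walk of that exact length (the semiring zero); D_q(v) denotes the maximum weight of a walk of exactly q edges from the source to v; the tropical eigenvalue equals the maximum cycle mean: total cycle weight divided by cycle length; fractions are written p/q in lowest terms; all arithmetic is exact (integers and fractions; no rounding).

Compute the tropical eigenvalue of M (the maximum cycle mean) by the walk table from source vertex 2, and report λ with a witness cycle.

q=0: [-∞, -∞, 0, -∞, -∞]
q=1: [5, 9, 2, -6, -∞]
q=2: [14, 11, 14, -4, -2]
q=3: [19, 23, 23, 8, 0]
q=4: [28, 32, 28, 17, 12]
q=5: [37, 37, 37, 22, 21]
Optimal cycle mean attained by: cycle 0->2->1->0, total 9 + 9 + 5, length 3.
Answer: λ = 23/3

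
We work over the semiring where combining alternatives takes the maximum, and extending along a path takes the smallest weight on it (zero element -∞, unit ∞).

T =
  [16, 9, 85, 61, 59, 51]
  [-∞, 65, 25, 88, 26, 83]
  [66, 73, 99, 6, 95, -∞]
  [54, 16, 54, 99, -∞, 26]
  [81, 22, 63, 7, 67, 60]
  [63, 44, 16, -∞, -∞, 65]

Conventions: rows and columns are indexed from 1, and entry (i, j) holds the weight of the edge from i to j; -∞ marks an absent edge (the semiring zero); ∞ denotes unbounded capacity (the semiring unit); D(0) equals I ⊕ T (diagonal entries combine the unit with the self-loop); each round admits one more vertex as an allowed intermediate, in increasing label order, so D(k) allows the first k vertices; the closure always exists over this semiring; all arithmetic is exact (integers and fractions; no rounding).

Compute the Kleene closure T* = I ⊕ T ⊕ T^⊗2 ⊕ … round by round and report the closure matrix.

D(0):
  [∞, 9, 85, 61, 59, 51]
  [-∞, ∞, 25, 88, 26, 83]
  [66, 73, ∞, 6, 95, -∞]
  [54, 16, 54, ∞, -∞, 26]
  [81, 22, 63, 7, ∞, 60]
  [63, 44, 16, -∞, -∞, ∞]
D(1):
  [∞, 9, 85, 61, 59, 51]
  [-∞, ∞, 25, 88, 26, 83]
  [66, 73, ∞, 61, 95, 51]
  [54, 16, 54, ∞, 54, 51]
  [81, 22, 81, 61, ∞, 60]
  [63, 44, 63, 61, 59, ∞]
D(2):
  [∞, 9, 85, 61, 59, 51]
  [-∞, ∞, 25, 88, 26, 83]
  [66, 73, ∞, 73, 95, 73]
  [54, 16, 54, ∞, 54, 51]
  [81, 22, 81, 61, ∞, 60]
  [63, 44, 63, 61, 59, ∞]
D(3):
  [∞, 73, 85, 73, 85, 73]
  [25, ∞, 25, 88, 26, 83]
  [66, 73, ∞, 73, 95, 73]
  [54, 54, 54, ∞, 54, 54]
  [81, 73, 81, 73, ∞, 73]
  [63, 63, 63, 63, 63, ∞]
D(4):
  [∞, 73, 85, 73, 85, 73]
  [54, ∞, 54, 88, 54, 83]
  [66, 73, ∞, 73, 95, 73]
  [54, 54, 54, ∞, 54, 54]
  [81, 73, 81, 73, ∞, 73]
  [63, 63, 63, 63, 63, ∞]
D(5):
  [∞, 73, 85, 73, 85, 73]
  [54, ∞, 54, 88, 54, 83]
  [81, 73, ∞, 73, 95, 73]
  [54, 54, 54, ∞, 54, 54]
  [81, 73, 81, 73, ∞, 73]
  [63, 63, 63, 63, 63, ∞]
D(6):
  [∞, 73, 85, 73, 85, 73]
  [63, ∞, 63, 88, 63, 83]
  [81, 73, ∞, 73, 95, 73]
  [54, 54, 54, ∞, 54, 54]
  [81, 73, 81, 73, ∞, 73]
  [63, 63, 63, 63, 63, ∞]
Answer: T* = [[∞, 73, 85, 73, 85, 73], [63, ∞, 63, 88, 63, 83], [81, 73, ∞, 73, 95, 73], [54, 54, 54, ∞, 54, 54], [81, 73, 81, 73, ∞, 73], [63, 63, 63, 63, 63, ∞]]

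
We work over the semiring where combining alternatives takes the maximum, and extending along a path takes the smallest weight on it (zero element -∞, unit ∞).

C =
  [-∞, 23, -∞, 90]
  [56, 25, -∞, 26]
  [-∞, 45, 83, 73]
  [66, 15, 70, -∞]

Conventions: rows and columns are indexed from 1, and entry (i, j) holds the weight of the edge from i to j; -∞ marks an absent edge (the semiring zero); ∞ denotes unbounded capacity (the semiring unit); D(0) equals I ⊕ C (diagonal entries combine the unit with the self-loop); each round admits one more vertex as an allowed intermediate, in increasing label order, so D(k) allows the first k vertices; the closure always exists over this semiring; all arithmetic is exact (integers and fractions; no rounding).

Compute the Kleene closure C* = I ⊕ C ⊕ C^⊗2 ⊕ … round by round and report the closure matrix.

D(0):
  [∞, 23, -∞, 90]
  [56, ∞, -∞, 26]
  [-∞, 45, ∞, 73]
  [66, 15, 70, ∞]
D(1):
  [∞, 23, -∞, 90]
  [56, ∞, -∞, 56]
  [-∞, 45, ∞, 73]
  [66, 23, 70, ∞]
D(2):
  [∞, 23, -∞, 90]
  [56, ∞, -∞, 56]
  [45, 45, ∞, 73]
  [66, 23, 70, ∞]
D(3):
  [∞, 23, -∞, 90]
  [56, ∞, -∞, 56]
  [45, 45, ∞, 73]
  [66, 45, 70, ∞]
D(4):
  [∞, 45, 70, 90]
  [56, ∞, 56, 56]
  [66, 45, ∞, 73]
  [66, 45, 70, ∞]
Answer: C* = [[∞, 45, 70, 90], [56, ∞, 56, 56], [66, 45, ∞, 73], [66, 45, 70, ∞]]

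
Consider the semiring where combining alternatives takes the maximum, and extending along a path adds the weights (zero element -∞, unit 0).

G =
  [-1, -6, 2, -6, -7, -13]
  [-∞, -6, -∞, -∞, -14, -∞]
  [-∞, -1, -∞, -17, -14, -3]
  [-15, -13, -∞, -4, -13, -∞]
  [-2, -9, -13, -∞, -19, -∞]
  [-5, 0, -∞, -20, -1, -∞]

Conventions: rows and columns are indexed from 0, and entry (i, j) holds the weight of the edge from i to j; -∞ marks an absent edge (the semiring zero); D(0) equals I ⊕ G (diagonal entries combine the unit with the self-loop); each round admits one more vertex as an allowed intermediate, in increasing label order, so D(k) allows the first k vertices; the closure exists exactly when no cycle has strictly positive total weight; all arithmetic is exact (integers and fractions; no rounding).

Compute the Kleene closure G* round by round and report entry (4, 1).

D(0):
  [0, -6, 2, -6, -7, -13]
  [-∞, 0, -∞, -∞, -14, -∞]
  [-∞, -1, 0, -17, -14, -3]
  [-15, -13, -∞, 0, -13, -∞]
  [-2, -9, -13, -∞, 0, -∞]
  [-5, 0, -∞, -20, -1, 0]
D(1):
  [0, -6, 2, -6, -7, -13]
  [-∞, 0, -∞, -∞, -14, -∞]
  [-∞, -1, 0, -17, -14, -3]
  [-15, -13, -13, 0, -13, -28]
  [-2, -8, 0, -8, 0, -15]
  [-5, 0, -3, -11, -1, 0]
D(2):
  [0, -6, 2, -6, -7, -13]
  [-∞, 0, -∞, -∞, -14, -∞]
  [-∞, -1, 0, -17, -14, -3]
  [-15, -13, -13, 0, -13, -28]
  [-2, -8, 0, -8, 0, -15]
  [-5, 0, -3, -11, -1, 0]
D(3):
  [0, 1, 2, -6, -7, -1]
  [-∞, 0, -∞, -∞, -14, -∞]
  [-∞, -1, 0, -17, -14, -3]
  [-15, -13, -13, 0, -13, -16]
  [-2, -1, 0, -8, 0, -3]
  [-5, 0, -3, -11, -1, 0]
D(4):
  [0, 1, 2, -6, -7, -1]
  [-∞, 0, -∞, -∞, -14, -∞]
  [-32, -1, 0, -17, -14, -3]
  [-15, -13, -13, 0, -13, -16]
  [-2, -1, 0, -8, 0, -3]
  [-5, 0, -3, -11, -1, 0]
D(5):
  [0, 1, 2, -6, -7, -1]
  [-16, 0, -14, -22, -14, -17]
  [-16, -1, 0, -17, -14, -3]
  [-15, -13, -13, 0, -13, -16]
  [-2, -1, 0, -8, 0, -3]
  [-3, 0, -1, -9, -1, 0]
D(6):
  [0, 1, 2, -6, -2, -1]
  [-16, 0, -14, -22, -14, -17]
  [-6, -1, 0, -12, -4, -3]
  [-15, -13, -13, 0, -13, -16]
  [-2, -1, 0, -8, 0, -3]
  [-3, 0, -1, -9, -1, 0]
Answer: G*[4][1] = -1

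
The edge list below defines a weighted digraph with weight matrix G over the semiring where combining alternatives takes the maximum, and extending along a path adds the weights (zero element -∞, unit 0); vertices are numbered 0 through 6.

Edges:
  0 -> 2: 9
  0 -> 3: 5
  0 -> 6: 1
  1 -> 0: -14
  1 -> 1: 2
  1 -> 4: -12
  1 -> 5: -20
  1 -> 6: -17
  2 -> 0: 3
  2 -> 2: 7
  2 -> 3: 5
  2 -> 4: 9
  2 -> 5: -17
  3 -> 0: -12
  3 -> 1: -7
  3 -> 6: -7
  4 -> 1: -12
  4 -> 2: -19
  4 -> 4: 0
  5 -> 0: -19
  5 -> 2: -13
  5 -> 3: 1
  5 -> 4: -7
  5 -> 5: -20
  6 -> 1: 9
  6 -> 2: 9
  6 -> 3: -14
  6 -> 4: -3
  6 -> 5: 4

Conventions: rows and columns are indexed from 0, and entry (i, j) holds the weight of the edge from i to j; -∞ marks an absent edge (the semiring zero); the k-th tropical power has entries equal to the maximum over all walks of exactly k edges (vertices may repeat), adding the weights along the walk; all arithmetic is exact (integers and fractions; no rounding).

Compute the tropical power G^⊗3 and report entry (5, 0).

G^⊗2:
  [12, 10, 16, 14, 18, 5, -2]
  [-12, 4, -5, -9, -10, -13, -13]
  [10, -2, 14, 12, 16, -10, 4]
  [-21, 2, 2, -7, -10, -3, -11]
  [-16, -10, -12, -14, 0, -32, -29]
  [-10, -6, -6, -8, -4, -30, -6]
  [12, 11, 16, 14, 18, -8, -8]
G^⊗3:
  [19, 12, 23, 21, 25, 2, 13]
  [-2, 6, 2, 0, 4, -9, -11]
  [17, 13, 21, 19, 23, 8, 11]
  [5, 4, 9, 7, 11, -7, -14]
  [-9, -8, -5, -7, 0, -25, -15]
  [-3, 3, 3, -1, 3, -2, -9]
  [19, 13, 23, 21, 25, -1, 13]
Key observation: the optimum is the walk 5->2->2->0, with weight (-13) + 7 + 3 = -3.
Optimal value attained by: walk 5->2->2->0.
Answer: (G^⊗3)[5][0] = -3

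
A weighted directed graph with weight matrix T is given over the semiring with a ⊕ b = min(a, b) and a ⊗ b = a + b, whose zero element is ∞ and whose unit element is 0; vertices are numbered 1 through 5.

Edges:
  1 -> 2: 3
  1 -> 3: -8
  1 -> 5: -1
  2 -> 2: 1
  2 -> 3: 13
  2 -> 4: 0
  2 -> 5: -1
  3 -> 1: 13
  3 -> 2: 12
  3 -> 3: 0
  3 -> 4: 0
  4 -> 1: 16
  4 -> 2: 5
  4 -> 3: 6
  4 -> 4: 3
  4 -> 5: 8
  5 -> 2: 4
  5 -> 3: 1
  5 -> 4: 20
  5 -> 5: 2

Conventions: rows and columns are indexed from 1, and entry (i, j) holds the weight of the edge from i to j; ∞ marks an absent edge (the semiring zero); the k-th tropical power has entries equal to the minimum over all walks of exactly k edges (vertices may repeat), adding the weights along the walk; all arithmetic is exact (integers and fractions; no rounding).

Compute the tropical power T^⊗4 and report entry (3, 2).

T^⊗2:
  [5, 3, -8, -8, 1]
  [16, 2, 0, 1, 0]
  [13, 5, 0, 0, 8]
  [19, 6, 6, 5, 4]
  [14, 5, 1, 1, 3]
T^⊗3:
  [5, -3, -8, -8, 0]
  [13, 3, 0, 0, 1]
  [13, 5, 0, 0, 4]
  [19, 7, 5, 6, 5]
  [14, 6, 1, 1, 4]
T^⊗4:
  [5, -3, -8, -8, -4]
  [13, 4, 0, 0, 2]
  [13, 5, 0, 0, 4]
  [18, 8, 5, 5, 6]
  [14, 6, 1, 1, 5]
Key observation: the optimum is the walk 3->3->3->4->2, with weight 0 + 0 + 0 + 5 = 5.
Optimal value attained by: walk 3->3->3->4->2.
Answer: (T^⊗4)[3][2] = 5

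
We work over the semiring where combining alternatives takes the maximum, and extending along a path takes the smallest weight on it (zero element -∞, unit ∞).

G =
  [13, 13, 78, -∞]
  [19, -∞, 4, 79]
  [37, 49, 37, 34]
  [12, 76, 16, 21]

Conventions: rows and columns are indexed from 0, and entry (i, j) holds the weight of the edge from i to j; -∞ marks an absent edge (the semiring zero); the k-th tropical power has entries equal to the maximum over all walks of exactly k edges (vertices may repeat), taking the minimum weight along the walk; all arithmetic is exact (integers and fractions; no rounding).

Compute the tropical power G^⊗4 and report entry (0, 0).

G^⊗2:
  [37, 49, 37, 34]
  [13, 76, 19, 21]
  [37, 37, 37, 49]
  [19, 21, 16, 76]
G^⊗3:
  [37, 37, 37, 49]
  [19, 21, 19, 76]
  [37, 49, 37, 37]
  [19, 76, 19, 21]
G^⊗4:
  [37, 49, 37, 37]
  [19, 76, 19, 21]
  [37, 37, 37, 49]
  [19, 21, 19, 76]
Key observation: the optimum is the walk 0->2->0->2->0, with weight 78 min 37 min 78 min 37 = 37.
Optimal value attained by: walk 0->2->0->2->0.
Answer: (G^⊗4)[0][0] = 37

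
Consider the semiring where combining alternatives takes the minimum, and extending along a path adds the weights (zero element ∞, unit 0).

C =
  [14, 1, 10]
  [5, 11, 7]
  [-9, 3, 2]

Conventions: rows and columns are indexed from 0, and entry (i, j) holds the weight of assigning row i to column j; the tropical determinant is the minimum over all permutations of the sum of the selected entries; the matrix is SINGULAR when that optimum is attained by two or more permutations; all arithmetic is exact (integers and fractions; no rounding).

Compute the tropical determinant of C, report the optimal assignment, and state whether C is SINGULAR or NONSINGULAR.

σ = (0, 1, 2): 14 + 11 + 2 = 27
σ = (0, 2, 1): 14 + 7 + 3 = 24
σ = (1, 0, 2): 1 + 5 + 2 = 8
σ = (1, 2, 0): 1 + 7 + (-9) = -1
σ = (2, 0, 1): 10 + 5 + 3 = 18
σ = (2, 1, 0): 10 + 11 + (-9) = 12
Optimal value attained by: σ = (1, 2, 0).
Answer: det⊕(C) = -1; verdict: NONSINGULAR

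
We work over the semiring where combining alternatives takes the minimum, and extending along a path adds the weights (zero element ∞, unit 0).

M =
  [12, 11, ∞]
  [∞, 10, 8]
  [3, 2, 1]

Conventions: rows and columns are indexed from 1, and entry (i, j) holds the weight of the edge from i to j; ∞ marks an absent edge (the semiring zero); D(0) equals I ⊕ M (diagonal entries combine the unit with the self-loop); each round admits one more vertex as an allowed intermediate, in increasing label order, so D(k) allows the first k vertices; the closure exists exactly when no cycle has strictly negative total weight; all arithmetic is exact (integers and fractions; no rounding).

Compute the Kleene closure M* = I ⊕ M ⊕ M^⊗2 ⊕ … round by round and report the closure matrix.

D(0):
  [0, 11, ∞]
  [∞, 0, 8]
  [3, 2, 0]
D(1):
  [0, 11, ∞]
  [∞, 0, 8]
  [3, 2, 0]
D(2):
  [0, 11, 19]
  [∞, 0, 8]
  [3, 2, 0]
D(3):
  [0, 11, 19]
  [11, 0, 8]
  [3, 2, 0]
Answer: M* = [[0, 11, 19], [11, 0, 8], [3, 2, 0]]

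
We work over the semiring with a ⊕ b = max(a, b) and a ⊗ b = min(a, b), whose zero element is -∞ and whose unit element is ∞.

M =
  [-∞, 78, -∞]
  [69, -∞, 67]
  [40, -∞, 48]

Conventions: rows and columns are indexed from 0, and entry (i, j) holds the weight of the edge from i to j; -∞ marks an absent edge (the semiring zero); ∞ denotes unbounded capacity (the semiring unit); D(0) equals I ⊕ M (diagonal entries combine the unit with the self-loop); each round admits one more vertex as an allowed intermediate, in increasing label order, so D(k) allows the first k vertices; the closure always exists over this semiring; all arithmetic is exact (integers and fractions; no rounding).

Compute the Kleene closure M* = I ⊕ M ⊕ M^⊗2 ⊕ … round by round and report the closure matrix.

D(0):
  [∞, 78, -∞]
  [69, ∞, 67]
  [40, -∞, ∞]
D(1):
  [∞, 78, -∞]
  [69, ∞, 67]
  [40, 40, ∞]
D(2):
  [∞, 78, 67]
  [69, ∞, 67]
  [40, 40, ∞]
D(3):
  [∞, 78, 67]
  [69, ∞, 67]
  [40, 40, ∞]
Answer: M* = [[∞, 78, 67], [69, ∞, 67], [40, 40, ∞]]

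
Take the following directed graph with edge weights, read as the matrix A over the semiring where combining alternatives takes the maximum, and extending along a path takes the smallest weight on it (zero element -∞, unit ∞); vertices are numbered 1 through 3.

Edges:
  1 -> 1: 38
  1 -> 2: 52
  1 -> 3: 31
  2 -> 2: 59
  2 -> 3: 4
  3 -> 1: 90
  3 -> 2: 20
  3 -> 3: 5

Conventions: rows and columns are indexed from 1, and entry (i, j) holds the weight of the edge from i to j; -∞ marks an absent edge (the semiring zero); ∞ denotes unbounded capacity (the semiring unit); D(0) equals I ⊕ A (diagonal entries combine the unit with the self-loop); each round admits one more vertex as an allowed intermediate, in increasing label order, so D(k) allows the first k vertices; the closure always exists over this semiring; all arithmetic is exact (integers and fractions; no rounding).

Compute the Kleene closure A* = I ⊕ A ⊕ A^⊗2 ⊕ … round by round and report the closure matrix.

D(0):
  [∞, 52, 31]
  [-∞, ∞, 4]
  [90, 20, ∞]
D(1):
  [∞, 52, 31]
  [-∞, ∞, 4]
  [90, 52, ∞]
D(2):
  [∞, 52, 31]
  [-∞, ∞, 4]
  [90, 52, ∞]
D(3):
  [∞, 52, 31]
  [4, ∞, 4]
  [90, 52, ∞]
Answer: A* = [[∞, 52, 31], [4, ∞, 4], [90, 52, ∞]]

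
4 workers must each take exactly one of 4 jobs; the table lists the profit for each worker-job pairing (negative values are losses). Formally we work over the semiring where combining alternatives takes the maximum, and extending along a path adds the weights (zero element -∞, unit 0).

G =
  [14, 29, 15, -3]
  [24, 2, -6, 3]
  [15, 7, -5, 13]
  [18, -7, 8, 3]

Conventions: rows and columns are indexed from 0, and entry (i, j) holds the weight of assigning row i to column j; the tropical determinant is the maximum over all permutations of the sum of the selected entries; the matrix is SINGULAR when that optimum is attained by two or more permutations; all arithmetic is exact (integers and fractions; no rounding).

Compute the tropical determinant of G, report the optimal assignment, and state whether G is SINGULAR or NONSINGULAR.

σ = (0, 1, 2, 3): 14 + 2 + (-5) + 3 = 14
σ = (0, 1, 3, 2): 14 + 2 + 13 + 8 = 37
σ = (0, 2, 1, 3): 14 + (-6) + 7 + 3 = 18
σ = (0, 2, 3, 1): 14 + (-6) + 13 + (-7) = 14
σ = (0, 3, 1, 2): 14 + 3 + 7 + 8 = 32
σ = (0, 3, 2, 1): 14 + 3 + (-5) + (-7) = 5
σ = (1, 0, 2, 3): 29 + 24 + (-5) + 3 = 51
σ = (1, 0, 3, 2): 29 + 24 + 13 + 8 = 74
σ = (1, 2, 0, 3): 29 + (-6) + 15 + 3 = 41
σ = (1, 2, 3, 0): 29 + (-6) + 13 + 18 = 54
σ = (1, 3, 0, 2): 29 + 3 + 15 + 8 = 55
σ = (1, 3, 2, 0): 29 + 3 + (-5) + 18 = 45
σ = (2, 0, 1, 3): 15 + 24 + 7 + 3 = 49
σ = (2, 0, 3, 1): 15 + 24 + 13 + (-7) = 45
σ = (2, 1, 0, 3): 15 + 2 + 15 + 3 = 35
σ = (2, 1, 3, 0): 15 + 2 + 13 + 18 = 48
σ = (2, 3, 0, 1): 15 + 3 + 15 + (-7) = 26
σ = (2, 3, 1, 0): 15 + 3 + 7 + 18 = 43
σ = (3, 0, 1, 2): (-3) + 24 + 7 + 8 = 36
σ = (3, 0, 2, 1): (-3) + 24 + (-5) + (-7) = 9
σ = (3, 1, 0, 2): (-3) + 2 + 15 + 8 = 22
σ = (3, 1, 2, 0): (-3) + 2 + (-5) + 18 = 12
σ = (3, 2, 0, 1): (-3) + (-6) + 15 + (-7) = -1
σ = (3, 2, 1, 0): (-3) + (-6) + 7 + 18 = 16
Optimal value attained by: σ = (1, 0, 3, 2).
Answer: det⊕(G) = 74; verdict: NONSINGULAR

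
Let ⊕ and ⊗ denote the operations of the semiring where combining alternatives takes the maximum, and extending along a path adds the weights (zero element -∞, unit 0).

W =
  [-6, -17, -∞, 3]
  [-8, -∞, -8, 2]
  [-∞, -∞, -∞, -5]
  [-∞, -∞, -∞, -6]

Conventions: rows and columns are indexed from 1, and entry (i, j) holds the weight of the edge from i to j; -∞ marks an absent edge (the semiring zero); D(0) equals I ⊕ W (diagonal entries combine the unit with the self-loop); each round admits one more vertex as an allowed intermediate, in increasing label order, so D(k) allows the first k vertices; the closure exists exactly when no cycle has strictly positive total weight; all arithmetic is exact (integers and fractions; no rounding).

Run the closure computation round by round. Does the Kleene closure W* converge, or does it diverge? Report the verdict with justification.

D(0):
  [0, -17, -∞, 3]
  [-8, 0, -8, 2]
  [-∞, -∞, 0, -5]
  [-∞, -∞, -∞, 0]
D(1):
  [0, -17, -∞, 3]
  [-8, 0, -8, 2]
  [-∞, -∞, 0, -5]
  [-∞, -∞, -∞, 0]
D(2):
  [0, -17, -25, 3]
  [-8, 0, -8, 2]
  [-∞, -∞, 0, -5]
  [-∞, -∞, -∞, 0]
D(3):
  [0, -17, -25, 3]
  [-8, 0, -8, 2]
  [-∞, -∞, 0, -5]
  [-∞, -∞, -∞, 0]
D(4):
  [0, -17, -25, 3]
  [-8, 0, -8, 2]
  [-∞, -∞, 0, -5]
  [-∞, -∞, -∞, 0]
Key observation: every diagonal entry stays at the unit through all rounds, so no improving cycle exists.
Answer: CONVERGES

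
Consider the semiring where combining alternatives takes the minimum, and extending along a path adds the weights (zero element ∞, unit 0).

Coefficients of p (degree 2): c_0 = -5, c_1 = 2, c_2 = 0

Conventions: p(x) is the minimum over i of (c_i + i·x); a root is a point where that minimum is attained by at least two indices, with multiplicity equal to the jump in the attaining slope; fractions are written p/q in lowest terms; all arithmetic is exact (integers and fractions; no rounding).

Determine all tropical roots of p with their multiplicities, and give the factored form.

hull edge (i=0, c=-5) to (i=2, c=0): slope 5/2, span 2
Factored form: p(x) = 0 ⊗ (x ⊕ (-5/2)) ⊗ (x ⊕ (-5/2))
Answer: roots = -5/2 (mult 2)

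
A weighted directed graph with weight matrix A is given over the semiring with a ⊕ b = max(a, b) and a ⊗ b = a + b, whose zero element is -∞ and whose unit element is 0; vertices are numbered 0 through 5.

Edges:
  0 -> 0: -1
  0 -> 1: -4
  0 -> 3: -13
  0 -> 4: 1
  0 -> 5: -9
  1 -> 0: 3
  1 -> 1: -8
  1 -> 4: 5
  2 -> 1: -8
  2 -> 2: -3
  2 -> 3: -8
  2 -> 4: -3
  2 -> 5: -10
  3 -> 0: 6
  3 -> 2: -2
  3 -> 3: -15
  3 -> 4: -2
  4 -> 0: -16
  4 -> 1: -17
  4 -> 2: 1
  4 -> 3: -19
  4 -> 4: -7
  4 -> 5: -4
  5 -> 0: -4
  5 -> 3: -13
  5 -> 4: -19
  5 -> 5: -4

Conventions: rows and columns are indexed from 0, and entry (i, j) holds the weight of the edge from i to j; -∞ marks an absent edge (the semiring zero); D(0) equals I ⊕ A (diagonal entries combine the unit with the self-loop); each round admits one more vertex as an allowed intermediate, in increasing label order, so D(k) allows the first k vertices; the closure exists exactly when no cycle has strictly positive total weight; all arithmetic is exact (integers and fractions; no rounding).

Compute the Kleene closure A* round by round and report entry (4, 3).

D(0):
  [0, -4, -∞, -13, 1, -9]
  [3, 0, -∞, -∞, 5, -∞]
  [-∞, -8, 0, -8, -3, -10]
  [6, -∞, -2, 0, -2, -∞]
  [-16, -17, 1, -19, 0, -4]
  [-4, -∞, -∞, -13, -19, 0]
D(1):
  [0, -4, -∞, -13, 1, -9]
  [3, 0, -∞, -10, 5, -6]
  [-∞, -8, 0, -8, -3, -10]
  [6, 2, -2, 0, 7, -3]
  [-16, -17, 1, -19, 0, -4]
  [-4, -8, -∞, -13, -3, 0]
D(2):
  [0, -4, -∞, -13, 1, -9]
  [3, 0, -∞, -10, 5, -6]
  [-5, -8, 0, -8, -3, -10]
  [6, 2, -2, 0, 7, -3]
  [-14, -17, 1, -19, 0, -4]
  [-4, -8, -∞, -13, -3, 0]
D(3):
  [0, -4, -∞, -13, 1, -9]
  [3, 0, -∞, -10, 5, -6]
  [-5, -8, 0, -8, -3, -10]
  [6, 2, -2, 0, 7, -3]
  [-4, -7, 1, -7, 0, -4]
  [-4, -8, -∞, -13, -3, 0]
D(4):
  [0, -4, -15, -13, 1, -9]
  [3, 0, -12, -10, 5, -6]
  [-2, -6, 0, -8, -1, -10]
  [6, 2, -2, 0, 7, -3]
  [-1, -5, 1, -7, 0, -4]
  [-4, -8, -15, -13, -3, 0]
D(5):
  [0, -4, 2, -6, 1, -3]
  [4, 0, 6, -2, 5, 1]
  [-2, -6, 0, -8, -1, -5]
  [6, 2, 8, 0, 7, 3]
  [-1, -5, 1, -7, 0, -4]
  [-4, -8, -2, -10, -3, 0]
D(6):
  [0, -4, 2, -6, 1, -3]
  [4, 0, 6, -2, 5, 1]
  [-2, -6, 0, -8, -1, -5]
  [6, 2, 8, 0, 7, 3]
  [-1, -5, 1, -7, 0, -4]
  [-4, -8, -2, -10, -3, 0]
Answer: A*[4][3] = -7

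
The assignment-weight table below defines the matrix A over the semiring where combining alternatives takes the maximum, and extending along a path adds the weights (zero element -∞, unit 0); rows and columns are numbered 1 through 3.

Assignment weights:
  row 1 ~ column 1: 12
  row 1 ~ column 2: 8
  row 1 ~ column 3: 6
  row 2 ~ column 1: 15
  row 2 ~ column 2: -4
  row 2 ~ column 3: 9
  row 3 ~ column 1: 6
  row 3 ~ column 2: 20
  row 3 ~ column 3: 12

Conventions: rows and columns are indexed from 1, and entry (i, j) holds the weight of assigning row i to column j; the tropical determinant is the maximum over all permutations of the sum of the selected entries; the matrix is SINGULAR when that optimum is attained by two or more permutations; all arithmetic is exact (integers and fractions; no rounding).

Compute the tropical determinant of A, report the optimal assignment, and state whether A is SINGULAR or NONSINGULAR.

σ = (1, 2, 3): 12 + (-4) + 12 = 20
σ = (1, 3, 2): 12 + 9 + 20 = 41
σ = (2, 1, 3): 8 + 15 + 12 = 35
σ = (2, 3, 1): 8 + 9 + 6 = 23
σ = (3, 1, 2): 6 + 15 + 20 = 41
σ = (3, 2, 1): 6 + (-4) + 6 = 8
Optimal value attained by: σ = (1, 3, 2).
Answer: det⊕(A) = 41; verdict: SINGULAR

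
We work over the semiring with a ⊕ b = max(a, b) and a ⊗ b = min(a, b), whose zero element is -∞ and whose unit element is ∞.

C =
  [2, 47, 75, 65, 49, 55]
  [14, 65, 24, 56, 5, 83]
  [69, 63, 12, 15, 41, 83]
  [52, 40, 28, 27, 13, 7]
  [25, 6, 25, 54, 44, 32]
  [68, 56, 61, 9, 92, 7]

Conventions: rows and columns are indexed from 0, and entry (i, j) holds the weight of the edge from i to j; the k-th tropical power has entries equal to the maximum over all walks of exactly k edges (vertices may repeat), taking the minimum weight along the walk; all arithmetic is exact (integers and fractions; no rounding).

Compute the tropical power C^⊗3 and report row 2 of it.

C^⊗2:
  [69, 63, 55, 49, 55, 75]
  [68, 65, 61, 56, 83, 65]
  [68, 63, 69, 65, 83, 63]
  [28, 47, 52, 52, 49, 52]
  [52, 40, 32, 44, 44, 32]
  [61, 61, 68, 65, 49, 61]
C^⊗3:
  [68, 63, 69, 65, 75, 63]
  [65, 65, 68, 65, 65, 65]
  [69, 63, 68, 65, 63, 69]
  [52, 52, 52, 49, 52, 52]
  [44, 47, 52, 52, 49, 52]
  [68, 63, 61, 61, 61, 68]
Answer: row 2 of C^⊗3 = [69, 63, 68, 65, 63, 69]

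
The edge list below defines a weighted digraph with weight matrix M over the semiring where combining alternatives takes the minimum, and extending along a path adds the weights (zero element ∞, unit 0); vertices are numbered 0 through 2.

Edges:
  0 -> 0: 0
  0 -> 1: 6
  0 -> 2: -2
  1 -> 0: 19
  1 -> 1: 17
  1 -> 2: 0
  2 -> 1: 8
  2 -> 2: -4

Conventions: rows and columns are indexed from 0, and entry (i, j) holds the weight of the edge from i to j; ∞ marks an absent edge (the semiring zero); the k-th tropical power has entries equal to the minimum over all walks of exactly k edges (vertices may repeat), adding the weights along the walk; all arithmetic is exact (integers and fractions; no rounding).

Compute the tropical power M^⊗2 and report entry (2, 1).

M^⊗2:
  [0, 6, -6]
  [19, 8, -4]
  [27, 4, -8]
Key observation: the optimum is the walk 2->2->1, with weight (-4) + 8 = 4.
Optimal value attained by: walk 2->2->1.
Answer: (M^⊗2)[2][1] = 4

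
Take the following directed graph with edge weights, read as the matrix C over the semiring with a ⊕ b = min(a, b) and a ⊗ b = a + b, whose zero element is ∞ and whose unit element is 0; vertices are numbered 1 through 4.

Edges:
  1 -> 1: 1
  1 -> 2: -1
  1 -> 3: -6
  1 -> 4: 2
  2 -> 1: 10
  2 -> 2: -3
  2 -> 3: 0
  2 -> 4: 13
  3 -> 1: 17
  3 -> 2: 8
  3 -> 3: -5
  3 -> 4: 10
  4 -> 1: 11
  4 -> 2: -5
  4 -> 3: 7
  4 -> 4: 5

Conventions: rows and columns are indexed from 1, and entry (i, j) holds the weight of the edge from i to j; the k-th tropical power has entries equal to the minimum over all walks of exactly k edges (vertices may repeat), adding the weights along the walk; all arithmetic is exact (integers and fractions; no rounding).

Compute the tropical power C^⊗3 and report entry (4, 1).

C^⊗2:
  [2, -4, -11, 3]
  [7, -6, -5, 10]
  [12, 3, -10, 5]
  [5, -8, -5, 8]
C^⊗3:
  [3, -7, -16, -1]
  [4, -9, -10, 5]
  [7, -2, -15, 0]
  [2, -11, -10, 5]
Key observation: the optimum is the walk 4->2->2->1, with weight (-5) + (-3) + 10 = 2.
Optimal value attained by: walk 4->2->2->1.
Answer: (C^⊗3)[4][1] = 2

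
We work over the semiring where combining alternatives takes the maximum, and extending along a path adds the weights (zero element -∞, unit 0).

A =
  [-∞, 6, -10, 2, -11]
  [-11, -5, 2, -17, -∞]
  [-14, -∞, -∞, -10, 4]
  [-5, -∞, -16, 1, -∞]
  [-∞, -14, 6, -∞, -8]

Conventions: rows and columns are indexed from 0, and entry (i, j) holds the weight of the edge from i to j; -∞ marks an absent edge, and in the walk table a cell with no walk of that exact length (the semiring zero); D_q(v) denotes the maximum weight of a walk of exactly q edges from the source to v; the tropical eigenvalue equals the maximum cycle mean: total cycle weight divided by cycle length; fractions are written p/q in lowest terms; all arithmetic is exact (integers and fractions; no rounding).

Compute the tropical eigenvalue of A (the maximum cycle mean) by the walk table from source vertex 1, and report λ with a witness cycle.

q=0: [-∞, 0, -∞, -∞, -∞]
q=1: [-11, -5, 2, -17, -∞]
q=2: [-12, -5, -3, -8, 6]
q=3: [-13, -6, 12, -7, 1]
q=4: [-2, -7, 7, 2, 16]
q=5: [-3, 4, 22, 3, 11]
Optimal cycle mean attained by: cycle 2->4->2, total 4 + 6, length 2.
Answer: λ = 5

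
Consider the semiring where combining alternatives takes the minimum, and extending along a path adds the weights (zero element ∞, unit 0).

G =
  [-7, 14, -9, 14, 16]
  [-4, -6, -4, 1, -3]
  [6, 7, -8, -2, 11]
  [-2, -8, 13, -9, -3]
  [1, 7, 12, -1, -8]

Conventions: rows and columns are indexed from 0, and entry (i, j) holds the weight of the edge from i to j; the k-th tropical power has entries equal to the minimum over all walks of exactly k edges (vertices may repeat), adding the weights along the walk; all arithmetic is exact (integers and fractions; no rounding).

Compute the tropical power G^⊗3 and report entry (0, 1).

G^⊗2:
  [-14, -2, -17, -11, 2]
  [-11, -12, -13, -8, -11]
  [-4, -10, -16, -11, -5]
  [-12, -17, -12, -18, -12]
  [-7, -9, -8, -10, -16]
G^⊗3:
  [-21, -19, -25, -20, -14]
  [-18, -18, -21, -17, -19]
  [-14, -19, -24, -20, -14]
  [-21, -26, -21, -27, -21]
  [-15, -18, -16, -19, -24]
Key observation: the optimum is the walk 0->2->3->1, with weight (-9) + (-2) + (-8) = -19.
Optimal value attained by: walk 0->2->3->1.
Answer: (G^⊗3)[0][1] = -19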